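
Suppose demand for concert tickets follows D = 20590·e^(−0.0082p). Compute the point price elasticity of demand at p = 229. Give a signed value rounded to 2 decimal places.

-1.88

dD/dp = −0.0082·D = -25.8197. At p = 229, D = 3148.75.
Ed = (dD/dp)·(p/D) = (-25.8197) × (229/3148.75) = -1.8778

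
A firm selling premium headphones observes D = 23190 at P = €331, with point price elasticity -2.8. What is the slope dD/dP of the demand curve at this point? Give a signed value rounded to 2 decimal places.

Ed = (dD/dP)·(P/D) ⇒ dD/dP = Ed·D/P = (-2.8)·23190/331 = -196.1691…

-196.17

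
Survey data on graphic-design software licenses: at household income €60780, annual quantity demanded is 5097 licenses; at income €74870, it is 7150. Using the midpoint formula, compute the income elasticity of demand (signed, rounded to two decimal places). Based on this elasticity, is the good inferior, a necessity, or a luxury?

%ΔQ = (7150 − 5097)/[( 5097 + 7150)/2] = 2053/6123.5 = 0.335265…
%ΔIncome = (74870 − 60780)/[( 60780 + 74870)/2] = 14090/67825 = 0.207740…
E_income = (2053/6123.5) / (14090/67825) = 1.6138…
E_income > 1 ⇒ normal good, luxury.

1.61; luxury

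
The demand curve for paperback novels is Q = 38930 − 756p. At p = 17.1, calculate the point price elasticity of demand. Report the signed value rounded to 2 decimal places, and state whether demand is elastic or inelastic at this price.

-0.50; inelastic

dQ/dp = −756. At p = 17.1, Q = 38930 − 756(17.1) = 26002.4.
Ed = (dQ/dp)·(p/Q) = −756 × (17.1/26002.4) = -0.4971…
|Ed| = 0.50 < 1, so demand is inelastic.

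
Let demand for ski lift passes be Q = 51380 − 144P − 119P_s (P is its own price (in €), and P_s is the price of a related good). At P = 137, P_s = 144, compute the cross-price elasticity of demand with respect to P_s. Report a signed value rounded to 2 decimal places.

-1.18

At the given values, Q = 51380 − 144(137) − 119(144) = 14516.
∂Q/∂P_s = -119.
E = (-119) × (144/14516) = -1.1804…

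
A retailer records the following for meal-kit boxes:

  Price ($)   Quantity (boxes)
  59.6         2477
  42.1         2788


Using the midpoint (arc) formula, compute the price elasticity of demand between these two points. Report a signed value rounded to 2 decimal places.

-0.34

%ΔQ = (2788 − 2477) / [(2477 + 2788)/2] = 311/2632.5 = 0.118138…
%ΔP = (42.1 − 59.6) / [(59.6 + 42.1)/2] = -17.5/50.85 = -0.344149…
Arc Ed = %ΔQ / %ΔP = (311/2632.5) / (-17.5/50.85) = -0.3432…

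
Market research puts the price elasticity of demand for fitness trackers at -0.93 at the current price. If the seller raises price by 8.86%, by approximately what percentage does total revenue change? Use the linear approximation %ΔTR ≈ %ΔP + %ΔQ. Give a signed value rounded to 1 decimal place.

+0.6%

%ΔQ ≈ Ed × %ΔP = (-0.93) × (+8.86%) = -8.2398%
%ΔTR ≈ %ΔP + %ΔQ = (+8.86%) + (-8.2398%) = +0.6202%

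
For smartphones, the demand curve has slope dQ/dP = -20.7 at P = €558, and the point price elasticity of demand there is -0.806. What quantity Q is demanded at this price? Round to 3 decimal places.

Ed = (dQ/dP)·(P/Q) ⇒ Q = (dQ/dP)·P/Ed = (-20.7)·558/(-0.806) = 14330.76923…

14330.769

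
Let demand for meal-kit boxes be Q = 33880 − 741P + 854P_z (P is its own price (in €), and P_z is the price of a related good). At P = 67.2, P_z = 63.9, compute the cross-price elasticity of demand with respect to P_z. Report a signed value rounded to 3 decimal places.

At the given values, Q = 33880 − 741(67.2) + 854(63.9) = 38655.4.
∂Q/∂P_z = 854.
E = (854) × (63.9/38655.4) = 1.41171…

1.412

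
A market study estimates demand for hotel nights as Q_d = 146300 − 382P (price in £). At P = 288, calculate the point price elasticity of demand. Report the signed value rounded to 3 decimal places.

dQ_d/dP = −382. At P = 288, Q_d = 146300 − 382(288) = 36284.
Ed = (dQ_d/dP)·(P/Q_d) = −382 × (288/36284) = -3.03208…

-3.032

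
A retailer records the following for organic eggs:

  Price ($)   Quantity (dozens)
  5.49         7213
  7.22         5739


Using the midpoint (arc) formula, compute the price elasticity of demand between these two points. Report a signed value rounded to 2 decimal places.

-0.84

%ΔQ = (5739 − 7213) / [(7213 + 5739)/2] = -1474/6476 = -0.227609…
%ΔP = (7.22 − 5.49) / [(5.49 + 7.22)/2] = 1.73/6.355 = 0.272226…
Arc Ed = %ΔQ / %ΔP = (-1474/6476) / (1.73/6.355) = -0.8361…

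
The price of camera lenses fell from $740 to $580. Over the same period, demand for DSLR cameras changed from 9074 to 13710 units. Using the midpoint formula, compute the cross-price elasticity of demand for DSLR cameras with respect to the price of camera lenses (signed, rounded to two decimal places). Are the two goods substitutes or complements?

-1.68; complements

%ΔQ_{DSLR cameras} = (13710 − 9074)/avg = 4636/11392 = 0.406952…
%ΔP_{camera lenses} = (580 − 740)/avg = -160/660 = -0.242424…
E_cross = (4636/11392) / (-160/660) = -1.6786…
E_cross < 0 ⇒ the goods are complements.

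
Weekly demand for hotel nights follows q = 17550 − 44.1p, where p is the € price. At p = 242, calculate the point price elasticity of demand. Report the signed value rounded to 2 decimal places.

dq/dp = −44.1. At p = 242, q = 17550 − 44.1(242) = 6877.8.
Ed = (dq/dp)·(p/q) = −44.1 × (242/6877.8) = -1.5516…

-1.55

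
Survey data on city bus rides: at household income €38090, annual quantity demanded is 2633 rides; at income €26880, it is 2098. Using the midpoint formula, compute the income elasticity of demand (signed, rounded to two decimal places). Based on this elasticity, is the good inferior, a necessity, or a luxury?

%ΔQ = (2098 − 2633)/[( 2633 + 2098)/2] = -535/2365.5 = -0.226167…
%ΔIncome = (26880 − 38090)/[( 38090 + 26880)/2] = -11210/32485 = -0.345082…
E_income = (-535/2365.5) / (-11210/32485) = 0.6554…
0 < E_income < 1 ⇒ normal good, necessity.

0.66; necessity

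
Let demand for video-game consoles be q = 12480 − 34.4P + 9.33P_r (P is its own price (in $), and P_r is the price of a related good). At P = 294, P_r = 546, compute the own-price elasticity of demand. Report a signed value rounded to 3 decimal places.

At the given values, q = 12480 − 34.4(294) + 9.33(546) = 7460.58.
∂q/∂P = −34.4.
E = (-34.4) × (294/7460.58) = -1.35560…

-1.356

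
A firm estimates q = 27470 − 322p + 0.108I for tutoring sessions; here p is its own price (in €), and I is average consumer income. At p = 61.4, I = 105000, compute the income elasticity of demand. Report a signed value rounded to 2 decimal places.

At the given values, q = 27470 − 322(61.4) + 0.108(105000) = 19039.2.
∂q/∂I = 0.108.
E = (0.108) × (105000/19039.2) = 0.5956…

0.60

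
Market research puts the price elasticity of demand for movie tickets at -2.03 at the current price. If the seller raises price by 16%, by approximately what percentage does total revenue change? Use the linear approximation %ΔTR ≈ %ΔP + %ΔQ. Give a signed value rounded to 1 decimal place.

%ΔQ ≈ Ed × %ΔP = (-2.03) × (+16%) = -32.4800%
%ΔTR ≈ %ΔP + %ΔQ = (+16%) + (-32.4800%) = -16.4800%

-16.5%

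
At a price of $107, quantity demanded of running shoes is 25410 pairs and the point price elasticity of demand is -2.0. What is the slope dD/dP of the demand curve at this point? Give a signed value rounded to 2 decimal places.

Ed = (dD/dP)·(P/D) ⇒ dD/dP = Ed·D/P = (-2.0)·25410/107 = -474.9532…

-474.95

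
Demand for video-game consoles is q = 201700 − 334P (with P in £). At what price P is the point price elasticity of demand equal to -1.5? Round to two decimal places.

362.34

Ed = −334P/(201700 − 334P). Set this equal to -1.5:
334P = 1.5·(201700 − 334P) ⇒ 334P(1 + 1.5) = 1.5·201700
P = 1.5·201700 / (334·2.5) = 362.3353…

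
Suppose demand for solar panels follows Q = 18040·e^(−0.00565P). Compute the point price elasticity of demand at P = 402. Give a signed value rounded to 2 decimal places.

dQ/dP = −0.00565·Q = -10.5165. At P = 402, Q = 1861.33.
Ed = (dQ/dP)·(P/Q) = (-10.5165) × (402/1861.33) = -2.2713

-2.27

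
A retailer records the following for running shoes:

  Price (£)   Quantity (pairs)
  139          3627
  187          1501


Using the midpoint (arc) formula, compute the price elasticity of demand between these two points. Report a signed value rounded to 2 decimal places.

-2.82

%ΔQ = (1501 − 3627) / [(3627 + 1501)/2] = -2126/2564 = -0.829173…
%ΔP = (187 − 139) / [(139 + 187)/2] = 48/163 = 0.294478…
Arc Ed = %ΔQ / %ΔP = (-2126/2564) / (48/163) = -2.8157…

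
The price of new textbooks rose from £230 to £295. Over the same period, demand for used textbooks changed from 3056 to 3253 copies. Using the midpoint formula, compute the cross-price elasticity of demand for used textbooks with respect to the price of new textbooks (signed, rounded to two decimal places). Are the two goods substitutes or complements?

0.25; substitutes

%ΔQ_{used textbooks} = (3253 − 3056)/avg = 197/3154.5 = 0.062450…
%ΔP_{new textbooks} = (295 − 230)/avg = 65/262.5 = 0.247619…
E_cross = (197/3154.5) / (65/262.5) = 0.2522…
E_cross > 0 ⇒ the goods are substitutes.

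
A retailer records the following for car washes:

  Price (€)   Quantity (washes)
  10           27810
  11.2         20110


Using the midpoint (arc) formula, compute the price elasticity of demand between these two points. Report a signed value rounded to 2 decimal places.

-2.84

%ΔQ = (20110 − 27810) / [(27810 + 20110)/2] = -7700/23960 = -0.321368…
%ΔP = (11.2 − 10) / [(10 + 11.2)/2] = 1.2/10.6 = 0.113207…
Arc Ed = %ΔQ / %ΔP = (-7700/23960) / (1.2/10.6) = -2.8387…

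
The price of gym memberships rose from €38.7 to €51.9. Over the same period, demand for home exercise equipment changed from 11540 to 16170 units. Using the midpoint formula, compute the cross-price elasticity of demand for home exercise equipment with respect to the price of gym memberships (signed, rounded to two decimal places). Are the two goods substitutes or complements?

1.15; substitutes

%ΔQ_{home exercise equipment} = (16170 − 11540)/avg = 4630/13855 = 0.334175…
%ΔP_{gym memberships} = (51.9 − 38.7)/avg = 13.2/45.3 = 0.291390…
E_cross = (4630/13855) / (13.2/45.3) = 1.1468…
E_cross > 0 ⇒ the goods are substitutes.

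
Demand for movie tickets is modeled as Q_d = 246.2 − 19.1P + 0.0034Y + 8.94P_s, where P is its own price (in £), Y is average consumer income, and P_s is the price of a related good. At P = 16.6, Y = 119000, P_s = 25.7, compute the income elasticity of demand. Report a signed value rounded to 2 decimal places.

0.72

At the given values, Q_d = 246.2 − 19.1(16.6) + 0.0034(119000) + 8.94(25.7) = 563.498.
∂Q_d/∂Y = 0.0034.
E = (0.0034) × (119000/563.498) = 0.7180…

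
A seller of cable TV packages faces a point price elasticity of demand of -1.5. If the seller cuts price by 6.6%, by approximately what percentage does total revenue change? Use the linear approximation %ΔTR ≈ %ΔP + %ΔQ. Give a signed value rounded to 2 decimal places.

+3.30%

%ΔQ ≈ Ed × %ΔP = (-1.5) × (-6.6%) = +9.9000%
%ΔTR ≈ %ΔP + %ΔQ = (-6.6%) + (+9.9000%) = +3.3000%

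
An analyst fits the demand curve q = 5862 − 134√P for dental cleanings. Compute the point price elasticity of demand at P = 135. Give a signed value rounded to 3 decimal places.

dq/dP = −134/(2√P) = -5.76644. At P = 135, q = 4305.06.
Ed = (dq/dP)·(P/q) = (-5.76644) × (135/4305.06) = -0.18082…

-0.181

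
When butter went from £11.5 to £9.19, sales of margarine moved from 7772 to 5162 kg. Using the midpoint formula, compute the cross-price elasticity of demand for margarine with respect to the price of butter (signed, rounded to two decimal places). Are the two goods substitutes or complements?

1.81; substitutes

%ΔQ_{margarine} = (5162 − 7772)/avg = -2610/6467 = -0.403587…
%ΔP_{butter} = (9.19 − 11.5)/avg = -2.31/10.345 = -0.223296…
E_cross = (-2610/6467) / (-2.31/10.345) = 1.8074…
E_cross > 0 ⇒ the goods are substitutes.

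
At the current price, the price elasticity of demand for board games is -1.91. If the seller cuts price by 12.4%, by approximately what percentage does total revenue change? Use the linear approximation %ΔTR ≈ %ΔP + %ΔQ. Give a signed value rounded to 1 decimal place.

+11.3%

%ΔQ ≈ Ed × %ΔP = (-1.91) × (-12.4%) = +23.6840%
%ΔTR ≈ %ΔP + %ΔQ = (-12.4%) + (+23.6840%) = +11.2840%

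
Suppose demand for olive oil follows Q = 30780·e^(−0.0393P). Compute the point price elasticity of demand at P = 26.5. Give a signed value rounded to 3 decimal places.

-1.041

dQ/dP = −0.0393·Q = -426.938. At P = 26.5, Q = 10863.6.
Ed = (dQ/dP)·(P/Q) = (-426.938) × (26.5/10863.6) = -1.04145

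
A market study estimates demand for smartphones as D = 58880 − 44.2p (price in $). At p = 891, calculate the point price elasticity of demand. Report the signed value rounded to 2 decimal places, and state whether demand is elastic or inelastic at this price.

-2.02; elastic

dD/dp = −44.2. At p = 891, D = 58880 − 44.2(891) = 19497.8.
Ed = (dD/dp)·(p/D) = −44.2 × (891/19497.8) = -2.0198…
|Ed| = 2.02 > 1, so demand is elastic.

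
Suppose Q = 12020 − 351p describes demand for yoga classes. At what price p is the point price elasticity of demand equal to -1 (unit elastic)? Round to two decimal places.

17.12

Ed = −351p/(12020 − 351p). Set this equal to -1:
351p = 1·(12020 − 351p) ⇒ 351p(1 + 1) = 1·12020
p = 1·12020 / (351·2) = 17.1225…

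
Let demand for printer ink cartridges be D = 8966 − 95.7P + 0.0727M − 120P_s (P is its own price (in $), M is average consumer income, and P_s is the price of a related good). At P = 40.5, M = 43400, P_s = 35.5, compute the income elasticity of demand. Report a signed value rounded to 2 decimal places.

At the given values, D = 8966 − 95.7(40.5) + 0.0727(43400) − 120(35.5) = 3985.33.
∂D/∂M = 0.0727.
E = (0.0727) × (43400/3985.33) = 0.7916…

0.79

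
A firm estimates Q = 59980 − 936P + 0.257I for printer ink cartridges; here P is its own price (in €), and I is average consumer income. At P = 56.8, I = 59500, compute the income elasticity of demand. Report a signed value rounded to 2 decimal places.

At the given values, Q = 59980 − 936(56.8) + 0.257(59500) = 22106.7.
∂Q/∂I = 0.257.
E = (0.257) × (59500/22106.7) = 0.6917…

0.69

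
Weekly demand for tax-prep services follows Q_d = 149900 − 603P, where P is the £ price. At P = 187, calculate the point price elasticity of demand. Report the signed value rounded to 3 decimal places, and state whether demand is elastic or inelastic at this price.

-3.036; elastic

dQ_d/dP = −603. At P = 187, Q_d = 149900 − 603(187) = 37139.
Ed = (dQ_d/dP)·(P/Q_d) = −603 × (187/37139) = -3.03618…
|Ed| = 3.036 > 1, so demand is elastic.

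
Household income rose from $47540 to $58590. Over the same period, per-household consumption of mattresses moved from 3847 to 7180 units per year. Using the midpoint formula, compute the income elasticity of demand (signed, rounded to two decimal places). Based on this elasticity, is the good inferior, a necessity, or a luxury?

2.90; luxury

%ΔQ = (7180 − 3847)/[( 3847 + 7180)/2] = 3333/5513.5 = 0.604516…
%ΔIncome = (58590 − 47540)/[( 47540 + 58590)/2] = 11050/53065 = 0.208235…
E_income = (3333/5513.5) / (11050/53065) = 2.9030…
E_income > 1 ⇒ normal good, luxury.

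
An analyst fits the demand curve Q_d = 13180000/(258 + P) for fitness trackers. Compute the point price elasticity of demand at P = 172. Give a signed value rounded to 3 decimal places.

dQ_d/dP = −13180000/(258 + P)² = -71.2818. At P = 172, Q_d = 30651.2.
Ed = (dQ_d/dP)·(P/Q_d) = (-71.2818) × (172/30651.2) = -0.4

-0.400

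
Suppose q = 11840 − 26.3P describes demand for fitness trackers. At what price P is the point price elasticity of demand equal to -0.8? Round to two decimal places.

Ed = −26.3P/(11840 − 26.3P). Set this equal to -0.8:
26.3P = 0.8·(11840 − 26.3P) ⇒ 26.3P(1 + 0.8) = 0.8·11840
P = 0.8·11840 / (26.3·1.8) = 200.0844…

200.08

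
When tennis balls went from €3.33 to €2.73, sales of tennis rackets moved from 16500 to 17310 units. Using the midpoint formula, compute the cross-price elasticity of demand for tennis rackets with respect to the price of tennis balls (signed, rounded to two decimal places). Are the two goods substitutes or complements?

-0.24; complements

%ΔQ_{tennis rackets} = (17310 − 16500)/avg = 810/16905 = 0.047914…
%ΔP_{tennis balls} = (2.73 − 3.33)/avg = -0.6/3.03 = -0.198019…
E_cross = (810/16905) / (-0.6/3.03) = -0.2419…
E_cross < 0 ⇒ the goods are complements.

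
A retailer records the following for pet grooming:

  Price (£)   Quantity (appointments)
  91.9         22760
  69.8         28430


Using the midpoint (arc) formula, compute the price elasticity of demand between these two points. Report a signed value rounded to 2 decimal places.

%ΔQ = (28430 − 22760) / [(22760 + 28430)/2] = 5670/25595 = 0.221527…
%ΔP = (69.8 − 91.9) / [(91.9 + 69.8)/2] = -22.1/80.85 = -0.273345…
Arc Ed = %ΔQ / %ΔP = (5670/25595) / (-22.1/80.85) = -0.8104…

-0.81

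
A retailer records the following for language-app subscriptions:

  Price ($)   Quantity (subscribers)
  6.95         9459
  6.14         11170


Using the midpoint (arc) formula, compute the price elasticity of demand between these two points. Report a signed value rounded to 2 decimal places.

-1.34

%ΔQ = (11170 − 9459) / [(9459 + 11170)/2] = 1711/10314.5 = 0.165882…
%ΔP = (6.14 − 6.95) / [(6.95 + 6.14)/2] = -0.81/6.545 = -0.123758…
Arc Ed = %ΔQ / %ΔP = (1711/10314.5) / (-0.81/6.545) = -1.3403…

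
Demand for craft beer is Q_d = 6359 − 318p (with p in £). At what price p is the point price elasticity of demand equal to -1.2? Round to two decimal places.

Ed = −318p/(6359 − 318p). Set this equal to -1.2:
318p = 1.2·(6359 − 318p) ⇒ 318p(1 + 1.2) = 1.2·6359
p = 1.2·6359 / (318·2.2) = 10.9073…

10.91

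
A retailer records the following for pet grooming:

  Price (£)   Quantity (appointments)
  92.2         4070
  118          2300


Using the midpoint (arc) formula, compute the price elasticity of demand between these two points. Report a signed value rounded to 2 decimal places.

-2.26

%ΔQ = (2300 − 4070) / [(4070 + 2300)/2] = -1770/3185 = -0.555729…
%ΔP = (118 − 92.2) / [(92.2 + 118)/2] = 25.8/105.1 = 0.245480…
Arc Ed = %ΔQ / %ΔP = (-1770/3185) / (25.8/105.1) = -2.2638…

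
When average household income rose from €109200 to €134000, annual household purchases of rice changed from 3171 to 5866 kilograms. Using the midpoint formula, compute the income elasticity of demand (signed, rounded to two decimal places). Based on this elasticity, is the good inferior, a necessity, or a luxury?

%ΔQ = (5866 − 3171)/[( 3171 + 5866)/2] = 2695/4518.5 = 0.596436…
%ΔIncome = (134000 − 109200)/[( 109200 + 134000)/2] = 24800/121600 = 0.203947…
E_income = (2695/4518.5) / (24800/121600) = 2.9244…
E_income > 1 ⇒ normal good, luxury.

2.92; luxury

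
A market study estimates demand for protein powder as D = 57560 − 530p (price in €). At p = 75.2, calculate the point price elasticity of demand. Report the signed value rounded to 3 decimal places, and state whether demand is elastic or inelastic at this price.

-2.251; elastic

dD/dp = −530. At p = 75.2, D = 57560 − 530(75.2) = 17704.
Ed = (dD/dp)·(p/D) = −530 × (75.2/17704) = -2.25124…
|Ed| = 2.251 > 1, so demand is elastic.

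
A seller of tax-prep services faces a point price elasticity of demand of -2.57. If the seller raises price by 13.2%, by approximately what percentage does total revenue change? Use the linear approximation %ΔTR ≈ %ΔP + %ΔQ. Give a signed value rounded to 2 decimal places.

%ΔQ ≈ Ed × %ΔP = (-2.57) × (+13.2%) = -33.9240%
%ΔTR ≈ %ΔP + %ΔQ = (+13.2%) + (-33.9240%) = -20.7240%

-20.72%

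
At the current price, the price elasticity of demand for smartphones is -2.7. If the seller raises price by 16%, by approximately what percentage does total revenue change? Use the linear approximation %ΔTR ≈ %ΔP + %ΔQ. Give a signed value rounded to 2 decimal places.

%ΔQ ≈ Ed × %ΔP = (-2.7) × (+16%) = -43.2000%
%ΔTR ≈ %ΔP + %ΔQ = (+16%) + (-43.2000%) = -27.2000%

-27.20%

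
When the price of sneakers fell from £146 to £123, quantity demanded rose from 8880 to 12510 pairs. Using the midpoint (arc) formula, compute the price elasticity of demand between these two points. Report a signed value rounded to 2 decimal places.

%ΔQ = (12510 − 8880) / [(8880 + 12510)/2] = 3630/10695 = 0.339410…
%ΔP = (123 − 146) / [(146 + 123)/2] = -23/134.5 = -0.171003…
Arc Ed = %ΔQ / %ΔP = (3630/10695) / (-23/134.5) = -1.9848…

-1.98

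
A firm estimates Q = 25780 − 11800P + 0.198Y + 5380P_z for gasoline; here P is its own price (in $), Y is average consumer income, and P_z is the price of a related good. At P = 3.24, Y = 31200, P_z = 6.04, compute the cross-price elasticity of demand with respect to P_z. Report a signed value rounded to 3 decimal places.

At the given values, Q = 25780 − 11800(3.24) + 0.198(31200) + 5380(6.04) = 26220.8.
∂Q/∂P_z = 5380.
E = (5380) × (6.04/26220.8) = 1.23929…

1.239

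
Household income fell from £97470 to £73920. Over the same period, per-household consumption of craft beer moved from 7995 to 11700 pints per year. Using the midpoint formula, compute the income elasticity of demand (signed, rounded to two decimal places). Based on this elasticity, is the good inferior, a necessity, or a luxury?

%ΔQ = (11700 − 7995)/[( 7995 + 11700)/2] = 3705/9847.5 = 0.376237…
%ΔIncome = (73920 − 97470)/[( 97470 + 73920)/2] = -23550/85695 = -0.274811…
E_income = (3705/9847.5) / (-23550/85695) = -1.3690…
E_income < 0 ⇒ inferior good.

-1.37; inferior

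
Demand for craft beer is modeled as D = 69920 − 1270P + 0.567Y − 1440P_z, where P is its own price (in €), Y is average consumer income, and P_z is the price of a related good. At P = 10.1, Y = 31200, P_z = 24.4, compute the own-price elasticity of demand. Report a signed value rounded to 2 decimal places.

-0.32

At the given values, D = 69920 − 1270(10.1) + 0.567(31200) − 1440(24.4) = 39647.4.
∂D/∂P = −1270.
E = (-1270) × (10.1/39647.4) = -0.3235…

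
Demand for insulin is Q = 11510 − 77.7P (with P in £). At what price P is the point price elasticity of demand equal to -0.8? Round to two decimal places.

65.84

Ed = −77.7P/(11510 − 77.7P). Set this equal to -0.8:
77.7P = 0.8·(11510 − 77.7P) ⇒ 77.7P(1 + 0.8) = 0.8·11510
P = 0.8·11510 / (77.7·1.8) = 65.8372…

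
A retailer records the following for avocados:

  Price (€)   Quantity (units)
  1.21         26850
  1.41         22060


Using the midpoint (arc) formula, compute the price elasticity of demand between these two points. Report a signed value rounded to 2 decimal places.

%ΔQ = (22060 − 26850) / [(26850 + 22060)/2] = -4790/24455 = -0.195869…
%ΔP = (1.41 − 1.21) / [(1.21 + 1.41)/2] = 0.2/1.31 = 0.152671…
Arc Ed = %ΔQ / %ΔP = (-4790/24455) / (0.2/1.31) = -1.2829…

-1.28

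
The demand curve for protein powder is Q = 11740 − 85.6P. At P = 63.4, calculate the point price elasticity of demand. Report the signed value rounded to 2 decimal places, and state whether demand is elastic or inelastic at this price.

-0.86; inelastic

dQ/dP = −85.6. At P = 63.4, Q = 11740 − 85.6(63.4) = 6312.96.
Ed = (dQ/dP)·(P/Q) = −85.6 × (63.4/6312.96) = -0.8596…
|Ed| = 0.86 < 1, so demand is inelastic.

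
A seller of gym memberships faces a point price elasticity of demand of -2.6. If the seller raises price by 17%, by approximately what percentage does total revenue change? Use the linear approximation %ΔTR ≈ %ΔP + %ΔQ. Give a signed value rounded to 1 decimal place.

-27.2%

%ΔQ ≈ Ed × %ΔP = (-2.6) × (+17%) = -44.2000%
%ΔTR ≈ %ΔP + %ΔQ = (+17%) + (-44.2000%) = -27.2000%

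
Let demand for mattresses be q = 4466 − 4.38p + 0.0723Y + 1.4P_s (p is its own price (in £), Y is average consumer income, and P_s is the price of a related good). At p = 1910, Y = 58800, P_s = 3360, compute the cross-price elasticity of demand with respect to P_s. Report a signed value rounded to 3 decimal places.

At the given values, q = 4466 − 4.38(1910) + 0.0723(58800) + 1.4(3360) = 5055.44.
∂q/∂P_s = 1.4.
E = (1.4) × (3360/5055.44) = 0.93048…

0.930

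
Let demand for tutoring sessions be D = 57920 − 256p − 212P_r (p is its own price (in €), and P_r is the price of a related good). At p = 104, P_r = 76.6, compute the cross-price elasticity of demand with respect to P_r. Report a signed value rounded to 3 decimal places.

At the given values, D = 57920 − 256(104) − 212(76.6) = 15056.8.
∂D/∂P_r = -212.
E = (-212) × (76.6/15056.8) = -1.07852…

-1.079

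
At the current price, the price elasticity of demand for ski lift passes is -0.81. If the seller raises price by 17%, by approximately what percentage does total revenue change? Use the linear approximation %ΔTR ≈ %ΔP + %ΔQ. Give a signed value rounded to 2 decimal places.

+3.23%

%ΔQ ≈ Ed × %ΔP = (-0.81) × (+17%) = -13.7700%
%ΔTR ≈ %ΔP + %ΔQ = (+17%) + (-13.7700%) = +3.2300%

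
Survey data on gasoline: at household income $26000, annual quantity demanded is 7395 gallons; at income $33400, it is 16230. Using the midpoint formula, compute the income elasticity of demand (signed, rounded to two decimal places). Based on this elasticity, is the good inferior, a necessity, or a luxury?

3.00; luxury

%ΔQ = (16230 − 7395)/[( 7395 + 16230)/2] = 8835/11812.5 = 0.747936…
%ΔIncome = (33400 − 26000)/[( 26000 + 33400)/2] = 7400/29700 = 0.249158…
E_income = (8835/11812.5) / (7400/29700) = 3.0018…
E_income > 1 ⇒ normal good, luxury.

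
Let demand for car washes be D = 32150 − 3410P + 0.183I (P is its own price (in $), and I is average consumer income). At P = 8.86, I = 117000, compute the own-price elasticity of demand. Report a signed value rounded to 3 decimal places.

At the given values, D = 32150 − 3410(8.86) + 0.183(117000) = 23348.4.
∂D/∂P = −3410.
E = (-3410) × (8.86/23348.4) = -1.29399…

-1.294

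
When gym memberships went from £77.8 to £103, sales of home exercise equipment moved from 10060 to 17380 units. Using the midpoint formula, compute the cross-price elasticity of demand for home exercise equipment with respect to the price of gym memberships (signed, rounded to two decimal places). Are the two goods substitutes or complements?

1.91; substitutes

%ΔQ_{home exercise equipment} = (17380 − 10060)/avg = 7320/13720 = 0.533527…
%ΔP_{gym memberships} = (103 − 77.8)/avg = 25.2/90.4 = 0.278761…
E_cross = (7320/13720) / (25.2/90.4) = 1.9139…
E_cross > 0 ⇒ the goods are substitutes.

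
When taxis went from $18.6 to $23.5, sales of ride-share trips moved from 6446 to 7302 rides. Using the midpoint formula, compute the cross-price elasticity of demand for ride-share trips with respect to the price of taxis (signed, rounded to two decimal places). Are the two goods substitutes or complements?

%ΔQ_{ride-share trips} = (7302 − 6446)/avg = 856/6874 = 0.124527…
%ΔP_{taxis} = (23.5 − 18.6)/avg = 4.9/21.05 = 0.232779…
E_cross = (856/6874) / (4.9/21.05) = 0.5349…
E_cross > 0 ⇒ the goods are substitutes.

0.53; substitutes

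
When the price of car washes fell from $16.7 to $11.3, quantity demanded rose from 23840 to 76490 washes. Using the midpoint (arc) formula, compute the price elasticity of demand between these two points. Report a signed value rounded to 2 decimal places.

%ΔQ = (76490 − 23840) / [(23840 + 76490)/2] = 52650/50165 = 1.049536…
%ΔP = (11.3 − 16.7) / [(16.7 + 11.3)/2] = -5.4/14 = -0.385714…
Arc Ed = %ΔQ / %ΔP = (52650/50165) / (-5.4/14) = -2.7210…

-2.72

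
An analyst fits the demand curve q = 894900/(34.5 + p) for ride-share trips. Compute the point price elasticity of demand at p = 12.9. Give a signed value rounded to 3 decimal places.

-0.272

dq/dp = −894900/(34.5 + p)² = -398.307. At p = 12.9, q = 18879.7.
Ed = (dq/dp)·(p/q) = (-398.307) × (12.9/18879.7) = -0.27215…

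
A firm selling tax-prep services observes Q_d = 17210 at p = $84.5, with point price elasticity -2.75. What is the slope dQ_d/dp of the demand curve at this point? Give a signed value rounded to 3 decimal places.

Ed = (dQ_d/dp)·(p/Q_d) ⇒ dQ_d/dp = Ed·Q_d/p = (-2.75)·17210/84.5 = -560.08875…

-560.089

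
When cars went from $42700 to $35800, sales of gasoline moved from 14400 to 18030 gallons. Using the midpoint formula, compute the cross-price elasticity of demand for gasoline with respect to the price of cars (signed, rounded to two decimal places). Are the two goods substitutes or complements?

%ΔQ_{gasoline} = (18030 − 14400)/avg = 3630/16215 = 0.223866…
%ΔP_{cars} = (35800 − 42700)/avg = -6900/39250 = -0.175796…
E_cross = (3630/16215) / (-6900/39250) = -1.2734…
E_cross < 0 ⇒ the goods are complements.

-1.27; complements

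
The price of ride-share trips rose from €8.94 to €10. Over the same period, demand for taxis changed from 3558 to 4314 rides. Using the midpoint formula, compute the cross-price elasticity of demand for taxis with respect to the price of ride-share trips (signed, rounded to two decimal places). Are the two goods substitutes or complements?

1.72; substitutes

%ΔQ_{taxis} = (4314 − 3558)/avg = 756/3936 = 0.192073…
%ΔP_{ride-share trips} = (10 − 8.94)/avg = 1.06/9.47 = 0.111932…
E_cross = (756/3936) / (1.06/9.47) = 1.7159…
E_cross > 0 ⇒ the goods are substitutes.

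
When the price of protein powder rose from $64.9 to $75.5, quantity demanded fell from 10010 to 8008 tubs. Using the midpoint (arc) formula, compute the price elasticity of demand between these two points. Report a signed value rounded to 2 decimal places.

-1.47

%ΔQ = (8008 − 10010) / [(10010 + 8008)/2] = -2002/9009 = -0.222222…
%ΔP = (75.5 − 64.9) / [(64.9 + 75.5)/2] = 10.6/70.2 = 0.150997…
Arc Ed = %ΔQ / %ΔP = (-2002/9009) / (10.6/70.2) = -1.4716…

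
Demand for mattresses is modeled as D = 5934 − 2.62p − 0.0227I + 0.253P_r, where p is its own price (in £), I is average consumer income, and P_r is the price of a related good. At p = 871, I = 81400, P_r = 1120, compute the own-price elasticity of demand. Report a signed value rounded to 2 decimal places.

-1.09

At the given values, D = 5934 − 2.62(871) − 0.0227(81400) + 0.253(1120) = 2087.56.
∂D/∂p = −2.62.
E = (-2.62) × (871/2087.56) = -1.0931…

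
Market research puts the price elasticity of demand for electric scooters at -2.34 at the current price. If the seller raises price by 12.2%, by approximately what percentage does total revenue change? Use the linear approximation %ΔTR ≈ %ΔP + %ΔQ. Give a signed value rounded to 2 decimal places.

-16.35%

%ΔQ ≈ Ed × %ΔP = (-2.34) × (+12.2%) = -28.5480%
%ΔTR ≈ %ΔP + %ΔQ = (+12.2%) + (-28.5480%) = -16.3480%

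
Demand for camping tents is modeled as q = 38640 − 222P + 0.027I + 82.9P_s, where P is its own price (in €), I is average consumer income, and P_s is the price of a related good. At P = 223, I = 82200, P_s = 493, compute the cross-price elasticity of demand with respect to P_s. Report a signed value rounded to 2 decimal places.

1.27

At the given values, q = 38640 − 222(223) + 0.027(82200) + 82.9(493) = 32223.1.
∂q/∂P_s = 82.9.
E = (82.9) × (493/32223.1) = 1.2683…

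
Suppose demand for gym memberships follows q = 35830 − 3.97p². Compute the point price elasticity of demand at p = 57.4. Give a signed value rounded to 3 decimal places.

dq/dp = −2·3.97·p = -455.756. At p = 57.4, q = 22749.8028.
Ed = (dq/dp)·(p/q) = (-455.756) × (57.4/22749.8028) = -1.14991…

-1.150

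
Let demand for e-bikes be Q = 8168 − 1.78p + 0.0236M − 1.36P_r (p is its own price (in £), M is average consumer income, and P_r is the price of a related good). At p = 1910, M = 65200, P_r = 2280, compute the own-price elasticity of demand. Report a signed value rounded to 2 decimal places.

At the given values, Q = 8168 − 1.78(1910) + 0.0236(65200) − 1.36(2280) = 3206.12.
∂Q/∂p = −1.78.
E = (-1.78) × (1910/3206.12) = -1.0604…

-1.06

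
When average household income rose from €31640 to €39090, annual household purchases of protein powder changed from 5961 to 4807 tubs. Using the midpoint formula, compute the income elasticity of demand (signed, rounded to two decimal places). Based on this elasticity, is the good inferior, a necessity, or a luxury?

-1.02; inferior

%ΔQ = (4807 − 5961)/[( 5961 + 4807)/2] = -1154/5384 = -0.214338…
%ΔIncome = (39090 − 31640)/[( 31640 + 39090)/2] = 7450/35365 = 0.210660…
E_income = (-1154/5384) / (7450/35365) = -1.0174…
E_income < 0 ⇒ inferior good.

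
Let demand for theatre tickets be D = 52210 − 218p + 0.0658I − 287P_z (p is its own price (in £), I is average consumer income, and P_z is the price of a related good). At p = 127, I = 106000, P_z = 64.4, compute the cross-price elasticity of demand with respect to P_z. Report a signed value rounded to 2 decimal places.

-1.42

At the given values, D = 52210 − 218(127) + 0.0658(106000) − 287(64.4) = 13016.
∂D/∂P_z = -287.
E = (-287) × (64.4/13016) = -1.4200…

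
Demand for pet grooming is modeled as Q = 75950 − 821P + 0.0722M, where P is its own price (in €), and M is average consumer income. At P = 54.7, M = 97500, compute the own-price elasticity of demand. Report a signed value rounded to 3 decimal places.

-1.179

At the given values, Q = 75950 − 821(54.7) + 0.0722(97500) = 38080.8.
∂Q/∂P = −821.
E = (-821) × (54.7/38080.8) = -1.17930…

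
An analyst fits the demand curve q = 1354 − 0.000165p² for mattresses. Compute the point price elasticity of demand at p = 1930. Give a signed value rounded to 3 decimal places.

dq/dp = −2·0.000165·p = -0.6369. At p = 1930, q = 739.3915.
Ed = (dq/dp)·(p/q) = (-0.6369) × (1930/739.3915) = -1.66247…

-1.662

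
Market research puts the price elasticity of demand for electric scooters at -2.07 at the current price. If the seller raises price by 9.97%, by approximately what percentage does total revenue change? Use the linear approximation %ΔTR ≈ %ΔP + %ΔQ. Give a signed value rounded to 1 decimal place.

%ΔQ ≈ Ed × %ΔP = (-2.07) × (+9.97%) = -20.6379%
%ΔTR ≈ %ΔP + %ΔQ = (+9.97%) + (-20.6379%) = -10.6679%

-10.7%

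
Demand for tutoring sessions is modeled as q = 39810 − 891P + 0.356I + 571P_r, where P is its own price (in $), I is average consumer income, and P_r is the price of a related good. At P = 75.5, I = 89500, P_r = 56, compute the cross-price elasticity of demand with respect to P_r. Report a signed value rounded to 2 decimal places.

0.88

At the given values, q = 39810 − 891(75.5) + 0.356(89500) + 571(56) = 36377.5.
∂q/∂P_r = 571.
E = (571) × (56/36377.5) = 0.8790…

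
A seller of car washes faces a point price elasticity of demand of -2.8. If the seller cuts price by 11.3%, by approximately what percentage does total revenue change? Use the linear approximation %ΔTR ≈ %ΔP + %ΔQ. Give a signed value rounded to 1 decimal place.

+20.3%

%ΔQ ≈ Ed × %ΔP = (-2.8) × (-11.3%) = +31.6400%
%ΔTR ≈ %ΔP + %ΔQ = (-11.3%) + (+31.6400%) = +20.3400%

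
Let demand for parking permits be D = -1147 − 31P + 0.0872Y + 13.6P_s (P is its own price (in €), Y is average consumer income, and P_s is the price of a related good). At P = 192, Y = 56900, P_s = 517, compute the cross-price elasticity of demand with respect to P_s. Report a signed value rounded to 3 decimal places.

1.437

At the given values, D = -1147 − 31(192) + 0.0872(56900) + 13.6(517) = 4893.88.
∂D/∂P_s = 13.6.
E = (13.6) × (517/4893.88) = 1.43673…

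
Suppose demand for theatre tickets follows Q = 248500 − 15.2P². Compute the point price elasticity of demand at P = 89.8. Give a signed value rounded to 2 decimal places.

-1.95

dQ/dP = −2·15.2·P = -2729.92. At P = 89.8, Q = 125926.592.
Ed = (dQ/dP)·(P/Q) = (-2729.92) × (89.8/125926.592) = -1.9467…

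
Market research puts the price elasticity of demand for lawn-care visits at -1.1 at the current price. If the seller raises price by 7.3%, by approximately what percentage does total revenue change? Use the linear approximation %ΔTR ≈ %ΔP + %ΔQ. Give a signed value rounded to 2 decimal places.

%ΔQ ≈ Ed × %ΔP = (-1.1) × (+7.3%) = -8.0300%
%ΔTR ≈ %ΔP + %ΔQ = (+7.3%) + (-8.0300%) = -0.7300%

-0.73%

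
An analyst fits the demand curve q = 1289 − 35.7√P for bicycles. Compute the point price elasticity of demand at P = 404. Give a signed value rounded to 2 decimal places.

dq/dP = −35.7/(2√P) = -0.888071. At P = 404, q = 571.439.
Ed = (dq/dP)·(P/q) = (-0.888071) × (404/571.439) = -0.6278…

-0.63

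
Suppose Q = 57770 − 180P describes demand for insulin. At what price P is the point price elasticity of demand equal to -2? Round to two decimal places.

213.96

Ed = −180P/(57770 − 180P). Set this equal to -2:
180P = 2·(57770 − 180P) ⇒ 180P(1 + 2) = 2·57770
P = 2·57770 / (180·3) = 213.9629…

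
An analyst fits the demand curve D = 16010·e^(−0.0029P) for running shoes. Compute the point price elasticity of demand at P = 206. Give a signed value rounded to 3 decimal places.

-0.597

dD/dP = −0.0029·D = -25.5471. At P = 206, D = 8809.35.
Ed = (dD/dP)·(P/D) = (-25.5471) × (206/8809.35) = -0.5974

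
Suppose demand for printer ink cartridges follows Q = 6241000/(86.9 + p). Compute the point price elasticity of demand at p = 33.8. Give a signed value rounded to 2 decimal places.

-0.28

dQ/dp = −6241000/(86.9 + p)² = -428.39. At p = 33.8, Q = 51706.7.
Ed = (dQ/dp)·(p/Q) = (-428.39) × (33.8/51706.7) = -0.2800…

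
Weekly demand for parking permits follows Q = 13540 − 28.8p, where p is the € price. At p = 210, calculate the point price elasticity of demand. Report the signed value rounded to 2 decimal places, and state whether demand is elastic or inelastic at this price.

dQ/dp = −28.8. At p = 210, Q = 13540 − 28.8(210) = 7492.
Ed = (dQ/dp)·(p/Q) = −28.8 × (210/7492) = -0.8072…
|Ed| = 0.81 < 1, so demand is inelastic.

-0.81; inelastic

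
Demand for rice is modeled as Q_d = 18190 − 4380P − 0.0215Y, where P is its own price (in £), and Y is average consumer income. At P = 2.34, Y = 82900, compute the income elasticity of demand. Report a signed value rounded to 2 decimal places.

At the given values, Q_d = 18190 − 4380(2.34) − 0.0215(82900) = 6158.45.
∂Q_d/∂Y = -0.0215.
E = (-0.0215) × (82900/6158.45) = -0.2894…

-0.29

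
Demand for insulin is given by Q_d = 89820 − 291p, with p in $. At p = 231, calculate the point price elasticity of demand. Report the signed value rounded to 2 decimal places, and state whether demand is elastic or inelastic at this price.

dQ_d/dp = −291. At p = 231, Q_d = 89820 − 291(231) = 22599.
Ed = (dQ_d/dp)·(p/Q_d) = −291 × (231/22599) = -2.9745…
|Ed| = 2.97 > 1, so demand is elastic.

-2.97; elastic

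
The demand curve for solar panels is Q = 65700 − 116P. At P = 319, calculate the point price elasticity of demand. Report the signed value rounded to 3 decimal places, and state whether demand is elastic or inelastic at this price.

dQ/dP = −116. At P = 319, Q = 65700 − 116(319) = 28696.
Ed = (dQ/dP)·(P/Q) = −116 × (319/28696) = -1.28951…
|Ed| = 1.290 > 1, so demand is elastic.

-1.290; elastic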